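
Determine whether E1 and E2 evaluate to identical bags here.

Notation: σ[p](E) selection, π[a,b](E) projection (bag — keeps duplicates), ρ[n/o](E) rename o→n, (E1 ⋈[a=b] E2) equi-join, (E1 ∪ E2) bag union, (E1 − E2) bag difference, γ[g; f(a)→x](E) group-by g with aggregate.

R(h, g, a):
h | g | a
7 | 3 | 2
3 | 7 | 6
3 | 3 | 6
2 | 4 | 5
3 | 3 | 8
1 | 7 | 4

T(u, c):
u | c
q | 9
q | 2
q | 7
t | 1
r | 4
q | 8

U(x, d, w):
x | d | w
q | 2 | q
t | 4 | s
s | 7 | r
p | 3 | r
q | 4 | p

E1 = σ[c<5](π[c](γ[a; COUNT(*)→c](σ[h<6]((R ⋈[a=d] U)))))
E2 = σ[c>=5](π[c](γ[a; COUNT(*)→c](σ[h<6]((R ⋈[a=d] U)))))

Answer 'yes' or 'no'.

E1 stepwise |·|:
  R → 6
  U → 5
  (R ⋈[a=d] U) → 3
  σ[h<6]((R ⋈[a=d] U)) → 2
  γ[a; COUNT(*)→c](σ[h<6]((R ⋈[a=d] U))) → 1
  π[c](γ[a; COUNT(*)→c](σ[h<6]((R ⋈[a=d] U)))) → 1
  σ[c<5](π[c](γ[a; COUNT(*)→c](σ[h<6]((R ⋈[a=d] U))))) → 1
E2 stepwise |·|:
  R → 6
  U → 5
  (R ⋈[a=d] U) → 3
  σ[h<6]((R ⋈[a=d] U)) → 2
  γ[a; COUNT(*)→c](σ[h<6]((R ⋈[a=d] U))) → 1
  π[c](γ[a; COUNT(*)→c](σ[h<6]((R ⋈[a=d] U)))) → 1
  σ[c>=5](π[c](γ[a; COUNT(*)→c](σ[h<6]((R ⋈[a=d] U))))) → 0

E1 result:
c
2
E2 result:
c
(0 rows)
Witness: (2,) appears 1× in E1 but 0× in E2.

no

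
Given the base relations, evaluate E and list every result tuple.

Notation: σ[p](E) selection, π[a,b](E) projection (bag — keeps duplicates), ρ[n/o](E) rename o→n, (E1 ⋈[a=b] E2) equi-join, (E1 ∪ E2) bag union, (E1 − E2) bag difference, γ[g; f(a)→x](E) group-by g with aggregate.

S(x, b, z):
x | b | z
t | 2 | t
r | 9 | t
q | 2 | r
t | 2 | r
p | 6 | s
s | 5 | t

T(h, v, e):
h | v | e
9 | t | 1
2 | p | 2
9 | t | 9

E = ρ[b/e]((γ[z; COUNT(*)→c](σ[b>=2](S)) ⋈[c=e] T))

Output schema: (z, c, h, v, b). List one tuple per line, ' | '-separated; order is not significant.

Stepwise |·|:
  S → 6
  σ[b>=2](S) → 6
  γ[z; COUNT(*)→c](σ[b>=2](S)) → 3
  T → 3
  (γ[z; COUNT(*)→c](σ[b>=2](S)) ⋈[c=e] T) → 2
  ρ[b/e]((γ[z; COUNT(*)→c](σ[b>=2](S)) ⋈[c=e] T)) → 2

== RESULT ==
z | c | h | v | b
r | 2 | 2 | p | 2
s | 1 | 9 | t | 1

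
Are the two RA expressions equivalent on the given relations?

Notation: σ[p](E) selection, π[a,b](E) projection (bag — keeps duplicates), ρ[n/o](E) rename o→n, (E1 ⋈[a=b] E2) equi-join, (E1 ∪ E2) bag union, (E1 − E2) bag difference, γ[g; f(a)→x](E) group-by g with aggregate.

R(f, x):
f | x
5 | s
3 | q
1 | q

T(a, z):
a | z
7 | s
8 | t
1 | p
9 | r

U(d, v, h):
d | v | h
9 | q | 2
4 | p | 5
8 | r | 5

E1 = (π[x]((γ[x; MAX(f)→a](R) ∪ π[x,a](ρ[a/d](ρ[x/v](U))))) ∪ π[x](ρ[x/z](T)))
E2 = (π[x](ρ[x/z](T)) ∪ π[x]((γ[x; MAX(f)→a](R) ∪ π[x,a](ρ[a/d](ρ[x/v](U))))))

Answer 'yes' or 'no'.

E1 per-node cardinality:
  R → 3
  γ[x; MAX(f)→a](R) → 2
  U → 3
  ρ[x/v](U) → 3
  ρ[a/d](ρ[x/v](U)) → 3
  π[x,a](ρ[a/d](ρ[x/v](U))) → 3
  (γ[x; MAX(f)→a](R) ∪ π[x,a](ρ[a/d](ρ[x/v](U)))) → 5
  π[x]((γ[x; MAX(f)→a](R) ∪ π[x,a](ρ[a/d](ρ[x/v](U))))) → 5
  T → 4
  ρ[x/z](T) → 4
  π[x](ρ[x/z](T)) → 4
  (π[x]((γ[x; MAX(f)→a](R) ∪ π[x,a](ρ[a/d](ρ[x/v](U))))) ∪ π[x](ρ[x/z](T))) → 9
E2 per-node cardinality:
  T → 4
  ρ[x/z](T) → 4
  π[x](ρ[x/z](T)) → 4
  R → 3
  γ[x; MAX(f)→a](R) → 2
  U → 3
  ρ[x/v](U) → 3
  ρ[a/d](ρ[x/v](U)) → 3
  π[x,a](ρ[a/d](ρ[x/v](U))) → 3
  (γ[x; MAX(f)→a](R) ∪ π[x,a](ρ[a/d](ρ[x/v](U)))) → 5
  π[x]((γ[x; MAX(f)→a](R) ∪ π[x,a](ρ[a/d](ρ[x/v](U))))) → 5
  (π[x](ρ[x/z](T)) ∪ π[x]((γ[x; MAX(f)→a](R) ∪ π[x,a](ρ[a/d](ρ[x/v](U)))))) → 9

E1 and E2 produce the same multiset:
x
p
p
q
q
r
r
s
s
t

yes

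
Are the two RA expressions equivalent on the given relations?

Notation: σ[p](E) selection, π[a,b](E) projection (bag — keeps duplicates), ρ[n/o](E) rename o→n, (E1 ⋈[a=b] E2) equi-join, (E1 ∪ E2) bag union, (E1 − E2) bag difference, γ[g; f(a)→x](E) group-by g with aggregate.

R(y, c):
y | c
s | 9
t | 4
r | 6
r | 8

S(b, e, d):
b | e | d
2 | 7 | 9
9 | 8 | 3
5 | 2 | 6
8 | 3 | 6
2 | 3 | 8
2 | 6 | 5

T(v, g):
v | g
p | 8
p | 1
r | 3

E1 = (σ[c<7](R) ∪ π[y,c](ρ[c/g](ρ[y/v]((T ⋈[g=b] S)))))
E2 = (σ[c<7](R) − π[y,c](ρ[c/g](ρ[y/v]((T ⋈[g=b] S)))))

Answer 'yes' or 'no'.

E1 row counts bottom-up:
  R → 4
  σ[c<7](R) → 2
  T → 3
  S → 6
  (T ⋈[g=b] S) → 1
  ρ[y/v]((T ⋈[g=b] S)) → 1
  ρ[c/g](ρ[y/v]((T ⋈[g=b] S))) → 1
  π[y,c](ρ[c/g](ρ[y/v]((T ⋈[g=b] S)))) → 1
  (σ[c<7](R) ∪ π[y,c](ρ[c/g](ρ[y/v]((T ⋈[g=b] S))))) → 3
E2 row counts bottom-up:
  R → 4
  σ[c<7](R) → 2
  T → 3
  S → 6
  (T ⋈[g=b] S) → 1
  ρ[y/v]((T ⋈[g=b] S)) → 1
  ρ[c/g](ρ[y/v]((T ⋈[g=b] S))) → 1
  π[y,c](ρ[c/g](ρ[y/v]((T ⋈[g=b] S)))) → 1
  (σ[c<7](R) − π[y,c](ρ[c/g](ρ[y/v]((T ⋈[g=b] S))))) → 2

E1 result:
y | c
p | 8
r | 6
t | 4
E2 result:
y | c
r | 6
t | 4
Witness: ('p', 8) appears 1× in E1 but 0× in E2.

no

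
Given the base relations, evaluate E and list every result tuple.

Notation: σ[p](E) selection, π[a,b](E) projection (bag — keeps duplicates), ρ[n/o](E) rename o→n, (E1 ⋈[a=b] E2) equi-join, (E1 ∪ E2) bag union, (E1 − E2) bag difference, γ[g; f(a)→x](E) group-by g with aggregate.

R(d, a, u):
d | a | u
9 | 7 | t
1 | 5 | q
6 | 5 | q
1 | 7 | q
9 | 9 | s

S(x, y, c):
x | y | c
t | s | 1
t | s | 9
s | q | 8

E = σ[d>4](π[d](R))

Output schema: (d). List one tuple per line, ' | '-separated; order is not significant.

Subexpression sizes:
  R → 5
  π[d](R) → 5
  σ[d>4](π[d](R)) → 3

== RESULT ==
d
6
9
9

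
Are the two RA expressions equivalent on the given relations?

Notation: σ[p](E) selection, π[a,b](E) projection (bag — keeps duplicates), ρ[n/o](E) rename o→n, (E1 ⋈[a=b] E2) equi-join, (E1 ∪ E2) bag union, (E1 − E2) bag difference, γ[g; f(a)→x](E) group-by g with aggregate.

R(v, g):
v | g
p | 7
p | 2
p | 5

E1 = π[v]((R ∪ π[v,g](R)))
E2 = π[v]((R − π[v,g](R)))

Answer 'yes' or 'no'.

E1 subexpression sizes:
  R → 3
  R → 3
  π[v,g](R) → 3
  (R ∪ π[v,g](R)) → 6
  π[v]((R ∪ π[v,g](R))) → 6
E2 subexpression sizes:
  R → 3
  R → 3
  π[v,g](R) → 3
  (R − π[v,g](R)) → 0
  π[v]((R − π[v,g](R))) → 0

E1 result:
v
p
p
p
p
p
p
E2 result:
v
(0 rows)
Witness: ('p',) appears 6× in E1 but 0× in E2.

no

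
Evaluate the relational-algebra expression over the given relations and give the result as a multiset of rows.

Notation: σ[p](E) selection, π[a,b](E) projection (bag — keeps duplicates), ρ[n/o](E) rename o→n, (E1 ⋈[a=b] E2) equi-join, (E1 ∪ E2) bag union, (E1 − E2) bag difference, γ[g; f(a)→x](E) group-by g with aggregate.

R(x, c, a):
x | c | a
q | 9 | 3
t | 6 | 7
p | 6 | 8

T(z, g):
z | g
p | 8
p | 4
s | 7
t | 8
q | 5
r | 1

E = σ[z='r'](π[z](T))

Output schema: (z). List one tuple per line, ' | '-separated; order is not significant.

Row counts bottom-up:
  T → 6
  π[z](T) → 6
  σ[z='r'](π[z](T)) → 1

== RESULT ==
z
r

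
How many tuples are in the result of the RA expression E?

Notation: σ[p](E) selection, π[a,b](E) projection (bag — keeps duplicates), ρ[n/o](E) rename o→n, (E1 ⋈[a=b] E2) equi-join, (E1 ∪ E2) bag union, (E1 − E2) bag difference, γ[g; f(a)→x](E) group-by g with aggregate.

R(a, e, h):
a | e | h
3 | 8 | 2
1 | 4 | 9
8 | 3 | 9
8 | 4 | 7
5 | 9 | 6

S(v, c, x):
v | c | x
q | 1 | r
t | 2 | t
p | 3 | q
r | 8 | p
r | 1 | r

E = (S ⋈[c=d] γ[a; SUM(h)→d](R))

Per-node cardinality:
  S → 5
  R → 5
  γ[a; SUM(h)→d](R) → 4
  (S ⋈[c=d] γ[a; SUM(h)→d](R)) → 1

|E| = 1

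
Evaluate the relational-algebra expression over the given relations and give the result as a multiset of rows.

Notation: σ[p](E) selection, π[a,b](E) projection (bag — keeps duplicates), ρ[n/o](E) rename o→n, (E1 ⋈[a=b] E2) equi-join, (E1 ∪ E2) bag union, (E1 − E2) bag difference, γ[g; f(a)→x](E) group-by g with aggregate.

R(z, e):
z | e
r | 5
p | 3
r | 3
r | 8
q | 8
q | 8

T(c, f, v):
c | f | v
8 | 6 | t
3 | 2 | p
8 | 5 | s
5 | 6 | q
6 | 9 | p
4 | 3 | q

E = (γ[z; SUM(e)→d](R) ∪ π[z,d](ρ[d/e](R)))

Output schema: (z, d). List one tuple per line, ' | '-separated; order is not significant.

Per-node cardinality:
  R → 6
  γ[z; SUM(e)→d](R) → 3
  R → 6
  ρ[d/e](R) → 6
  π[z,d](ρ[d/e](R)) → 6
  (γ[z; SUM(e)→d](R) ∪ π[z,d](ρ[d/e](R))) → 9

== RESULT ==
z | d
p | 3
p | 3
q | 8
q | 8
q | 16
r | 3
r | 5
r | 8
r | 16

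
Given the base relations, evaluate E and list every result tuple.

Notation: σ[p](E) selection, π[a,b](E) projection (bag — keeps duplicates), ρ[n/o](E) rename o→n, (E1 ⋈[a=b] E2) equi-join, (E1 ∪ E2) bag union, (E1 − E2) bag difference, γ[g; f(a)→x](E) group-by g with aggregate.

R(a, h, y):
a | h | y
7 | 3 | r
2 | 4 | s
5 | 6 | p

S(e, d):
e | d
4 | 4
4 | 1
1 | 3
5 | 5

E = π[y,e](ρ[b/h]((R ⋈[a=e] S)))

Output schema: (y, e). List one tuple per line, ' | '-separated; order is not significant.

Subexpression sizes:
  R → 3
  S → 4
  (R ⋈[a=e] S) → 1
  ρ[b/h]((R ⋈[a=e] S)) → 1
  π[y,e](ρ[b/h]((R ⋈[a=e] S))) → 1

== RESULT ==
y | e
p | 5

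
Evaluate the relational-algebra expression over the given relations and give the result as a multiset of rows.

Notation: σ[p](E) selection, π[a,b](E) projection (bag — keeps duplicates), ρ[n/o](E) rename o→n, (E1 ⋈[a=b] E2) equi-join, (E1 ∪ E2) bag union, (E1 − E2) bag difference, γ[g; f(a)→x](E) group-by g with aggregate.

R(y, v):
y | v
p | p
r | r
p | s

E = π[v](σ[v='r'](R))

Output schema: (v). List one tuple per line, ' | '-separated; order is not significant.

Subexpression sizes:
  R → 3
  σ[v='r'](R) → 1
  π[v](σ[v='r'](R)) → 1

== RESULT ==
v
r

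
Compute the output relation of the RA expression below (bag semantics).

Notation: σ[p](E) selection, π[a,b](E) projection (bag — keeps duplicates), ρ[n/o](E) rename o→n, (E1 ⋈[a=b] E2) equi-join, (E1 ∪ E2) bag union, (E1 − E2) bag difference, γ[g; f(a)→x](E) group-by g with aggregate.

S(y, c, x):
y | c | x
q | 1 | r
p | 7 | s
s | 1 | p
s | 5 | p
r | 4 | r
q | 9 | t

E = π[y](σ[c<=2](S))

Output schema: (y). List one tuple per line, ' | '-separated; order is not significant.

Subexpression sizes:
  S → 6
  σ[c<=2](S) → 2
  π[y](σ[c<=2](S)) → 2

== RESULT ==
y
q
s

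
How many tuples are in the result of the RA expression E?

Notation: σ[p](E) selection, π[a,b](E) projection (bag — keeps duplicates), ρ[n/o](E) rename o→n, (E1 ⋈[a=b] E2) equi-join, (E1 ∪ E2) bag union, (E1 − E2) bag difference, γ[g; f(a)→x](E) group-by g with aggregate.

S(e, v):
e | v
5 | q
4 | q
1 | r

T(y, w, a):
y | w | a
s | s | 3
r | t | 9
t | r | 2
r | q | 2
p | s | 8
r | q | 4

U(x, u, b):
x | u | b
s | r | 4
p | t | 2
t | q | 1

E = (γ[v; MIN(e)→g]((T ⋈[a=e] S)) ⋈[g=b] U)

Row counts bottom-up:
  T → 6
  S → 3
  (T ⋈[a=e] S) → 1
  γ[v; MIN(e)→g]((T ⋈[a=e] S)) → 1
  U → 3
  (γ[v; MIN(e)→g]((T ⋈[a=e] S)) ⋈[g=b] U) → 1

|E| = 1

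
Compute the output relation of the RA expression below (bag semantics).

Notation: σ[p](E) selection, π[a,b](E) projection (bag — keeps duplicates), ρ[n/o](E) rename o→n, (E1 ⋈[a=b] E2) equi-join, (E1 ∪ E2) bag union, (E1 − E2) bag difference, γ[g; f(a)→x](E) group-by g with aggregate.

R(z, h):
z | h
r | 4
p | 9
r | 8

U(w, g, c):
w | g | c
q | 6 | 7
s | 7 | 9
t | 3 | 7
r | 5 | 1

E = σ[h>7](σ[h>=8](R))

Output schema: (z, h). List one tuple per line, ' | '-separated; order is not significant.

Subexpression sizes:
  R → 3
  σ[h>=8](R) → 2
  σ[h>7](σ[h>=8](R)) → 2

== RESULT ==
z | h
p | 9
r | 8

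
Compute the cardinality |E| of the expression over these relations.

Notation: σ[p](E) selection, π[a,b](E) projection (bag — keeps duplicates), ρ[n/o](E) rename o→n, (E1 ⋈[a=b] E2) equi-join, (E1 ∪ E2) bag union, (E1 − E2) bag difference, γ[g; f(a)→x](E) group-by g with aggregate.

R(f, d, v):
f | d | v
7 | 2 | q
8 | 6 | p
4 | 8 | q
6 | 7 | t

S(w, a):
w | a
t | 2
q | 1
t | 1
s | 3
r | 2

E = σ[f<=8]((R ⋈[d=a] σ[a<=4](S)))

Per-node cardinality:
  R → 4
  S → 5
  σ[a<=4](S) → 5
  (R ⋈[d=a] σ[a<=4](S)) → 2
  σ[f<=8]((R ⋈[d=a] σ[a<=4](S))) → 2

|E| = 2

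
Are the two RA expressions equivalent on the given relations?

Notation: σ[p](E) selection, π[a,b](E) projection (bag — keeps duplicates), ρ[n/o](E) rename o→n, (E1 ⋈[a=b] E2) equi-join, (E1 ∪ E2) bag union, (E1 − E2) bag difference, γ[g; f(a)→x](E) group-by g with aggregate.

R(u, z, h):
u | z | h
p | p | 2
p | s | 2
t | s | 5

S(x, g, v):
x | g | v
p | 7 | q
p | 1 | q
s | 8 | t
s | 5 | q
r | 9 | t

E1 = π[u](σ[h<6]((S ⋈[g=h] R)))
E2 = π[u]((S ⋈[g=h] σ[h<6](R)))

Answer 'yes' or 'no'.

E1 subexpression sizes:
  S → 5
  R → 3
  (S ⋈[g=h] R) → 1
  σ[h<6]((S ⋈[g=h] R)) → 1
  π[u](σ[h<6]((S ⋈[g=h] R))) → 1
E2 subexpression sizes:
  S → 5
  R → 3
  σ[h<6](R) → 3
  (S ⋈[g=h] σ[h<6](R)) → 1
  π[u]((S ⋈[g=h] σ[h<6](R))) → 1

E1 and E2 produce the same multiset:
u
t

yes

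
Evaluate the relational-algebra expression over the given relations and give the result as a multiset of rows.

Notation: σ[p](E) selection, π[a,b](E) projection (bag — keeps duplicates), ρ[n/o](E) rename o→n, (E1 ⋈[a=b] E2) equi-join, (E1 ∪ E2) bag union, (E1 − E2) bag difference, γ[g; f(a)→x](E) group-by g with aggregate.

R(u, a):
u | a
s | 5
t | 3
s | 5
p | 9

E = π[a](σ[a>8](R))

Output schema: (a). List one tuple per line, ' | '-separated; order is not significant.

Row counts bottom-up:
  R → 4
  σ[a>8](R) → 1
  π[a](σ[a>8](R)) → 1

== RESULT ==
a
9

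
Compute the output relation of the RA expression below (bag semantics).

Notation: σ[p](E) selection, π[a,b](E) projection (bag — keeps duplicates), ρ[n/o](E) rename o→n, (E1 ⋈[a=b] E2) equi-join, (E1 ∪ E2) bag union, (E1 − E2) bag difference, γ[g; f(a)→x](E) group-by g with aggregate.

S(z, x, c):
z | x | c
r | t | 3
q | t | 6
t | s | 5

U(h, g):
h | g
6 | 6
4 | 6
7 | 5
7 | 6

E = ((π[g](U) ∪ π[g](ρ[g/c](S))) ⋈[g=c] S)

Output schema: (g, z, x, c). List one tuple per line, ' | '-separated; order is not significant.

Subexpression sizes:
  U → 4
  π[g](U) → 4
  S → 3
  ρ[g/c](S) → 3
  π[g](ρ[g/c](S)) → 3
  (π[g](U) ∪ π[g](ρ[g/c](S))) → 7
  S → 3
  ((π[g](U) ∪ π[g](ρ[g/c](S))) ⋈[g=c] S) → 7

== RESULT ==
g | z | x | c
3 | r | t | 3
5 | t | s | 5
5 | t | s | 5
6 | q | t | 6
6 | q | t | 6
6 | q | t | 6
6 | q | t | 6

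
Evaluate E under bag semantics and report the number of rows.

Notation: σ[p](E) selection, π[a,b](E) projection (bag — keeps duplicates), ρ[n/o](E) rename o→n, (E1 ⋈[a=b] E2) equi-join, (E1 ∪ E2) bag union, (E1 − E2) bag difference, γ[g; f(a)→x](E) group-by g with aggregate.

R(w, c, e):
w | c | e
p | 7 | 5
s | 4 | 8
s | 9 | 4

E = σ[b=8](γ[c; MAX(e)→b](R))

Stepwise |·|:
  R → 3
  γ[c; MAX(e)→b](R) → 3
  σ[b=8](γ[c; MAX(e)→b](R)) → 1

|E| = 1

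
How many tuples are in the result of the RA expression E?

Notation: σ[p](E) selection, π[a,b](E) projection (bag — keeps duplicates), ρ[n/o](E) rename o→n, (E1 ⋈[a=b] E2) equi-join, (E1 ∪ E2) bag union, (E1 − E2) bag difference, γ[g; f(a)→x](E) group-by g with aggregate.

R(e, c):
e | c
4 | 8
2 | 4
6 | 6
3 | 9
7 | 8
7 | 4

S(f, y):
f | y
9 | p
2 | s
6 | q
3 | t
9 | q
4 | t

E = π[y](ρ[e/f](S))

Stepwise |·|:
  S → 6
  ρ[e/f](S) → 6
  π[y](ρ[e/f](S)) → 6

|E| = 6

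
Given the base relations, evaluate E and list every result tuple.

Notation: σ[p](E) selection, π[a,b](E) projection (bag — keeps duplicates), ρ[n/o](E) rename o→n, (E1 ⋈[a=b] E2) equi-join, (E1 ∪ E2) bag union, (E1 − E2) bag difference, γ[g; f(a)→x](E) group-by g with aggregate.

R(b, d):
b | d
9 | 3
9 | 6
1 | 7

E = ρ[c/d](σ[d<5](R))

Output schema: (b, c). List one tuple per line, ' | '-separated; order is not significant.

Row counts bottom-up:
  R → 3
  σ[d<5](R) → 1
  ρ[c/d](σ[d<5](R)) → 1

== RESULT ==
b | c
9 | 3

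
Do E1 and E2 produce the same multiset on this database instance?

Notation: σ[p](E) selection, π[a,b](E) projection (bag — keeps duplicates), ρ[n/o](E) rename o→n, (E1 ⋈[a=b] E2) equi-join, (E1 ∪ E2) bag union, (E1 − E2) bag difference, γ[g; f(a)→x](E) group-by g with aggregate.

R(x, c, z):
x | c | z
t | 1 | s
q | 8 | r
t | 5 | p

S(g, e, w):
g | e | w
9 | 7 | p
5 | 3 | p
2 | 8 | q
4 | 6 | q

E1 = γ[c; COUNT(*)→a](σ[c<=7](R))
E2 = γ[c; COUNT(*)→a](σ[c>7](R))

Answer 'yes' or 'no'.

E1 subexpression sizes:
  R → 3
  σ[c<=7](R) → 2
  γ[c; COUNT(*)→a](σ[c<=7](R)) → 2
E2 subexpression sizes:
  R → 3
  σ[c>7](R) → 1
  γ[c; COUNT(*)→a](σ[c>7](R)) → 1

E1 result:
c | a
1 | 1
5 | 1
E2 result:
c | a
8 | 1
Witness: (1, 1) appears 1× in E1 but 0× in E2.

no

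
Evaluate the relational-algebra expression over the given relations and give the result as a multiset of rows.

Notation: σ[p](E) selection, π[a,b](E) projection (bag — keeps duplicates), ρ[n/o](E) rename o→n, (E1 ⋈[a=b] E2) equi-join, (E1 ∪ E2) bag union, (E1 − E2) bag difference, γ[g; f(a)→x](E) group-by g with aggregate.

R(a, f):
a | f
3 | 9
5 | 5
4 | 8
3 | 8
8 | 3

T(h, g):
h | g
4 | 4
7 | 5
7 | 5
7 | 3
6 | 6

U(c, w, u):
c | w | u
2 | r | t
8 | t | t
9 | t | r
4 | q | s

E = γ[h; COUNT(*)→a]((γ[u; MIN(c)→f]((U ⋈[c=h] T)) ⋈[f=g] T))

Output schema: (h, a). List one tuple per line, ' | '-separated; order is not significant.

Per-node cardinality:
  U → 4
  T → 5
  (U ⋈[c=h] T) → 1
  γ[u; MIN(c)→f]((U ⋈[c=h] T)) → 1
  T → 5
  (γ[u; MIN(c)→f]((U ⋈[c=h] T)) ⋈[f=g] T) → 1
  γ[h; COUNT(*)→a]((γ[u; MIN(c)→f]((U ⋈[c=h] T)) ⋈[f=g] T)) → 1

== RESULT ==
h | a
4 | 1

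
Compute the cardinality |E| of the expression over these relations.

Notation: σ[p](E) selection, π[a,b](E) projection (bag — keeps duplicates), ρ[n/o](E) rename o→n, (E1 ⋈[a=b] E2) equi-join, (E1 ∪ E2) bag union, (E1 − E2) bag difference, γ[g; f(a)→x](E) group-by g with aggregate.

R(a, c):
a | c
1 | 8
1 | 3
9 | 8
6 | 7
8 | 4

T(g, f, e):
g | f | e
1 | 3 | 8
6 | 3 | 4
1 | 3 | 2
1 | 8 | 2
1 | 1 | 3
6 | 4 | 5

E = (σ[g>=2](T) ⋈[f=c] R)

Subexpression sizes:
  T → 6
  σ[g>=2](T) → 2
  R → 5
  (σ[g>=2](T) ⋈[f=c] R) → 2

|E| = 2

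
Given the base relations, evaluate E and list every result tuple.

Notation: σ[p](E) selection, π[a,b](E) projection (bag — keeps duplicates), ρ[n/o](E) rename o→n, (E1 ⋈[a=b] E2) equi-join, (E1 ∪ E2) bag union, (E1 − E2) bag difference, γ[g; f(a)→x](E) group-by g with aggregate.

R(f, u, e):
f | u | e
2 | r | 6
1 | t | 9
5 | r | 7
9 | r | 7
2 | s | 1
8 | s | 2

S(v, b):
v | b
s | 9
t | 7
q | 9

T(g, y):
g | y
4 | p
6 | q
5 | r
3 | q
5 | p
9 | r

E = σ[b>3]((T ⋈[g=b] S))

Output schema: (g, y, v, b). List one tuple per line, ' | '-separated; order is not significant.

Stepwise |·|:
  T → 6
  S → 3
  (T ⋈[g=b] S) → 2
  σ[b>3]((T ⋈[g=b] S)) → 2

== RESULT ==
g | y | v | b
9 | r | q | 9
9 | r | s | 9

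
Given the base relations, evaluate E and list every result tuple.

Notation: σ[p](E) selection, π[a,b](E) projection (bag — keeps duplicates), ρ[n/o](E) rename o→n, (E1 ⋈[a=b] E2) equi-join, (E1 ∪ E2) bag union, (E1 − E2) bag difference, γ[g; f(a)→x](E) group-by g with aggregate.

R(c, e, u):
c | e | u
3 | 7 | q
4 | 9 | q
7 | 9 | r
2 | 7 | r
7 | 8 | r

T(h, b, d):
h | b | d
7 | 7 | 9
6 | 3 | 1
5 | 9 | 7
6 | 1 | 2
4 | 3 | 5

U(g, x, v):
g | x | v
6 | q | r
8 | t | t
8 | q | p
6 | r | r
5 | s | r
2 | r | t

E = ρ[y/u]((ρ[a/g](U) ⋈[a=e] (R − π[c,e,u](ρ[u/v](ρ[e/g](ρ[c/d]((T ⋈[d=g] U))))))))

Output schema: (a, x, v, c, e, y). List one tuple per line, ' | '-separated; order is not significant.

Per-node cardinality:
  U → 6
  ρ[a/g](U) → 6
  R → 5
  T → 5
  U → 6
  (T ⋈[d=g] U) → 2
  ρ[c/d]((T ⋈[d=g] U)) → 2
  ρ[e/g](ρ[c/d]((T ⋈[d=g] U))) → 2
  ρ[u/v](ρ[e/g](ρ[c/d]((T ⋈[d=g] U)))) → 2
  π[c,e,u](ρ[u/v](ρ[e/g](ρ[c/d]((T ⋈[d=g] U))))) → 2
  (R − π[c,e,u](ρ[u/v](ρ[e/g](ρ[c/d]((T ⋈[d=g] U)))))) → 5
  (ρ[a/g](U) ⋈[a=e] (R − π[c,e,u](ρ[u/v](ρ[e/g](ρ[c/d]((T ⋈[d=g] U))))))) → 2
  ρ[y/u]((ρ[a/g](U) ⋈[a=e] (R − π[c,e,u](ρ[u/v](ρ[e/g](ρ[c/d]((T ⋈[d=g] U)))))))) → 2

== RESULT ==
a | x | v | c | e | y
8 | q | p | 7 | 8 | r
8 | t | t | 7 | 8 | r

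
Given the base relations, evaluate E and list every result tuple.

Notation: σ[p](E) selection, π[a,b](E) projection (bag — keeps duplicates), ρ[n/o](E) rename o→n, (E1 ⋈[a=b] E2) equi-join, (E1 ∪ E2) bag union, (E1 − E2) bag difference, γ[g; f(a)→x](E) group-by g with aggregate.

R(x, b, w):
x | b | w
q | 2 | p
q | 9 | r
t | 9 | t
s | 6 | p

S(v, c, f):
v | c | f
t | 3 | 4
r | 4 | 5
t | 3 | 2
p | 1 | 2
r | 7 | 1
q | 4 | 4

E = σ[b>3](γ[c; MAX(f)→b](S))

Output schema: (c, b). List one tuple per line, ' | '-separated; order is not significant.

Row counts bottom-up:
  S → 6
  γ[c; MAX(f)→b](S) → 4
  σ[b>3](γ[c; MAX(f)→b](S)) → 2

== RESULT ==
c | b
3 | 4
4 | 5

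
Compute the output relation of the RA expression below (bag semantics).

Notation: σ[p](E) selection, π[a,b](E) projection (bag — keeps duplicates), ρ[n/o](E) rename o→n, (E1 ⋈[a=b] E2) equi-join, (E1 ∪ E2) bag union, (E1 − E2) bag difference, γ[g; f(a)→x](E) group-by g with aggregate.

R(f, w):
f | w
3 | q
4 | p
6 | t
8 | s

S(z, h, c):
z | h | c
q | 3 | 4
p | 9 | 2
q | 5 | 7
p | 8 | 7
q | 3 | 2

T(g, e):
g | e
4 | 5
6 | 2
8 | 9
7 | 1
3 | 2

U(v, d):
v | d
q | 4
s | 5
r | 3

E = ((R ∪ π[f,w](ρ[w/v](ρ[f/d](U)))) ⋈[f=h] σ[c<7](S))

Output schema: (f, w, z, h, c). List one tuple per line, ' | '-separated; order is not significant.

Per-node cardinality:
  R → 4
  U → 3
  ρ[f/d](U) → 3
  ρ[w/v](ρ[f/d](U)) → 3
  π[f,w](ρ[w/v](ρ[f/d](U))) → 3
  (R ∪ π[f,w](ρ[w/v](ρ[f/d](U)))) → 7
  S → 5
  σ[c<7](S) → 3
  ((R ∪ π[f,w](ρ[w/v](ρ[f/d](U)))) ⋈[f=h] σ[c<7](S)) → 4

== RESULT ==
f | w | z | h | c
3 | q | q | 3 | 2
3 | q | q | 3 | 4
3 | r | q | 3 | 2
3 | r | q | 3 | 4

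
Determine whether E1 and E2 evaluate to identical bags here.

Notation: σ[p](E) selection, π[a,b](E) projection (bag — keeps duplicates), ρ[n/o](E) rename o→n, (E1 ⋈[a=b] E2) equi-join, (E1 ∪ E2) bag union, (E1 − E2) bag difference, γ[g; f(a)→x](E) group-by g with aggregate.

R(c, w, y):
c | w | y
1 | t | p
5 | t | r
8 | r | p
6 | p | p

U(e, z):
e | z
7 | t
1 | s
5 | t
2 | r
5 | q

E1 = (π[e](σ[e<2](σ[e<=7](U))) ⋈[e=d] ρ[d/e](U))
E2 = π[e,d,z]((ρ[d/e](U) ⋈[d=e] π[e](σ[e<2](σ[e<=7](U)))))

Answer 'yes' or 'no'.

E1 subexpression sizes:
  U → 5
  σ[e<=7](U) → 5
  σ[e<2](σ[e<=7](U)) → 1
  π[e](σ[e<2](σ[e<=7](U))) → 1
  U → 5
  ρ[d/e](U) → 5
  (π[e](σ[e<2](σ[e<=7](U))) ⋈[e=d] ρ[d/e](U)) → 1
E2 subexpression sizes:
  U → 5
  ρ[d/e](U) → 5
  U → 5
  σ[e<=7](U) → 5
  σ[e<2](σ[e<=7](U)) → 1
  π[e](σ[e<2](σ[e<=7](U))) → 1
  (ρ[d/e](U) ⋈[d=e] π[e](σ[e<2](σ[e<=7](U)))) → 1
  π[e,d,z]((ρ[d/e](U) ⋈[d=e] π[e](σ[e<2](σ[e<=7](U))))) → 1

E1 and E2 produce the same multiset:
e | d | z
1 | 1 | s

yes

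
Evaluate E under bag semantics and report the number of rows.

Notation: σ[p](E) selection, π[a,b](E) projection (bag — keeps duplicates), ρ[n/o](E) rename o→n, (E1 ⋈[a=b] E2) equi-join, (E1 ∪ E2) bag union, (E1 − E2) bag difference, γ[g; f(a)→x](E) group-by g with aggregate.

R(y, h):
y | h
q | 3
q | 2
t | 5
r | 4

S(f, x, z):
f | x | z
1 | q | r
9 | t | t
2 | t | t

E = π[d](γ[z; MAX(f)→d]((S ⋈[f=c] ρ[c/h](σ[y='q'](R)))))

Per-node cardinality:
  S → 3
  R → 4
  σ[y='q'](R) → 2
  ρ[c/h](σ[y='q'](R)) → 2
  (S ⋈[f=c] ρ[c/h](σ[y='q'](R))) → 1
  γ[z; MAX(f)→d]((S ⋈[f=c] ρ[c/h](σ[y='q'](R)))) → 1
  π[d](γ[z; MAX(f)→d]((S ⋈[f=c] ρ[c/h](σ[y='q'](R))))) → 1

|E| = 1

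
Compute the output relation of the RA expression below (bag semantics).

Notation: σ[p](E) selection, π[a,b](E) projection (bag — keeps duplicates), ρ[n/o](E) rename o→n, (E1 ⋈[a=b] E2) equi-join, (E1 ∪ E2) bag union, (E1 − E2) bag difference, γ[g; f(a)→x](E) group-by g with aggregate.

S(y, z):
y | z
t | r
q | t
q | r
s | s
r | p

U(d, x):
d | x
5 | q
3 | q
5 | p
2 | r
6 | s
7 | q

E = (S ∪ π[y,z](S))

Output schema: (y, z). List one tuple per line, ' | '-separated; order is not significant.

Subexpression sizes:
  S → 5
  S → 5
  π[y,z](S) → 5
  (S ∪ π[y,z](S)) → 10

== RESULT ==
y | z
q | r
q | r
q | t
q | t
r | p
r | p
s | s
s | s
t | r
t | r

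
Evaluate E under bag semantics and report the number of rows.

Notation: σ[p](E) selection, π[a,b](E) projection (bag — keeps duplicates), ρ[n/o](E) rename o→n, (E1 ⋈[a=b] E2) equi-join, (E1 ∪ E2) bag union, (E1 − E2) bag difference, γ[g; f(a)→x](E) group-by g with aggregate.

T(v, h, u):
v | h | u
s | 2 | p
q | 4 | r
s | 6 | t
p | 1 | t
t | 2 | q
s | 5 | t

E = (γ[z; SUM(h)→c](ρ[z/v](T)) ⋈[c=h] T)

Row counts bottom-up:
  T → 6
  ρ[z/v](T) → 6
  γ[z; SUM(h)→c](ρ[z/v](T)) → 4
  T → 6
  (γ[z; SUM(h)→c](ρ[z/v](T)) ⋈[c=h] T) → 4

|E| = 4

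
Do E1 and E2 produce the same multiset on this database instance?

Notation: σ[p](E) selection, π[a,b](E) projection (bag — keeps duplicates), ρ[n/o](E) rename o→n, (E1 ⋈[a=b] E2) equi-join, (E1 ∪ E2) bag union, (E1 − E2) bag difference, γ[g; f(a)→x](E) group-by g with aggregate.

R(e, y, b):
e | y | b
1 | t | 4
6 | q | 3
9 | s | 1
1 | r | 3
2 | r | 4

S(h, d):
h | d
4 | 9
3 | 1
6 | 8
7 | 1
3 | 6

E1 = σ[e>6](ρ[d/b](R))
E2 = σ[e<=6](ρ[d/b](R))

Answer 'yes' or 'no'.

E1 stepwise |·|:
  R → 5
  ρ[d/b](R) → 5
  σ[e>6](ρ[d/b](R)) → 1
E2 stepwise |·|:
  R → 5
  ρ[d/b](R) → 5
  σ[e<=6](ρ[d/b](R)) → 4

E1 result:
e | y | d
9 | s | 1
E2 result:
e | y | d
1 | r | 3
1 | t | 4
2 | r | 4
6 | q | 3
Witness: (9, 's', 1) appears 1× in E1 but 0× in E2.

no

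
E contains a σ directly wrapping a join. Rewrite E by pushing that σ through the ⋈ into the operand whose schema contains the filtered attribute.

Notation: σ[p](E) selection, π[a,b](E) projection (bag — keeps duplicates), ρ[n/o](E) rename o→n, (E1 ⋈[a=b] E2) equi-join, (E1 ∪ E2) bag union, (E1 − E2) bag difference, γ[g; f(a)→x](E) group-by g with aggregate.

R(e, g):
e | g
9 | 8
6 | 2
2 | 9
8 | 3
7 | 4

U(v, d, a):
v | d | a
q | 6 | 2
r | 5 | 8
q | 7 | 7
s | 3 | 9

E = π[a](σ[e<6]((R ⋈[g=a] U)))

σ filters on e, owned by the left side.
E' = π[a]((σ[e<6](R) ⋈[g=a] U))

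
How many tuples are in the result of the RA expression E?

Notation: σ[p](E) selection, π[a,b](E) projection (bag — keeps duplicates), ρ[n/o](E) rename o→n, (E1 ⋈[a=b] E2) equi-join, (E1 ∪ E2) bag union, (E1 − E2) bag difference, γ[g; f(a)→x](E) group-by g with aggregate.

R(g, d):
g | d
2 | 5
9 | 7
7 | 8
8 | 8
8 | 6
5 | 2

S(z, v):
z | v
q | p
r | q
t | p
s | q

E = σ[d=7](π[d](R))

Stepwise |·|:
  R → 6
  π[d](R) → 6
  σ[d=7](π[d](R)) → 1

|E| = 1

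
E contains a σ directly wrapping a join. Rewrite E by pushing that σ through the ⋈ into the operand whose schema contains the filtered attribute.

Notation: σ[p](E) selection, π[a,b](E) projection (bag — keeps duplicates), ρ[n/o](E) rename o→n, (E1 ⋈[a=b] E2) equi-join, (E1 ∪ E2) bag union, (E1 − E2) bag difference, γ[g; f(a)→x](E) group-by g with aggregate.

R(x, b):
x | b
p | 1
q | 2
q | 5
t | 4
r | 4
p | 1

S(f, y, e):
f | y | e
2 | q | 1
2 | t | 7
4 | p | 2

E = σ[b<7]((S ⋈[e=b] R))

σ filters on b, owned by the right side.
E' = (S ⋈[e=b] σ[b<7](R))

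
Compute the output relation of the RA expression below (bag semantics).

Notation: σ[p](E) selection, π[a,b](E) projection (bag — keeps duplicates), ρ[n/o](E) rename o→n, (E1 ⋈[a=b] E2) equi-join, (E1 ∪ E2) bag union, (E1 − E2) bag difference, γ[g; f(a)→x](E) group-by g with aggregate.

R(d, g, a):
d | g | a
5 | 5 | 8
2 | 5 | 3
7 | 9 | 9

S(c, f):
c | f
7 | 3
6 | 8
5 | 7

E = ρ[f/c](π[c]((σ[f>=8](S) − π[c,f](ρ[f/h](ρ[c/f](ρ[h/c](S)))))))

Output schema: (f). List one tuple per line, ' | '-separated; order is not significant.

Subexpression sizes:
  S → 3
  σ[f>=8](S) → 1
  S → 3
  ρ[h/c](S) → 3
  ρ[c/f](ρ[h/c](S)) → 3
  ρ[f/h](ρ[c/f](ρ[h/c](S))) → 3
  π[c,f](ρ[f/h](ρ[c/f](ρ[h/c](S)))) → 3
  (σ[f>=8](S) − π[c,f](ρ[f/h](ρ[c/f](ρ[h/c](S))))) → 1
  π[c]((σ[f>=8](S) − π[c,f](ρ[f/h](ρ[c/f](ρ[h/c](S)))))) → 1
  ρ[f/c](π[c]((σ[f>=8](S) − π[c,f](ρ[f/h](ρ[c/f](ρ[h/c](S))))))) → 1

== RESULT ==
f
6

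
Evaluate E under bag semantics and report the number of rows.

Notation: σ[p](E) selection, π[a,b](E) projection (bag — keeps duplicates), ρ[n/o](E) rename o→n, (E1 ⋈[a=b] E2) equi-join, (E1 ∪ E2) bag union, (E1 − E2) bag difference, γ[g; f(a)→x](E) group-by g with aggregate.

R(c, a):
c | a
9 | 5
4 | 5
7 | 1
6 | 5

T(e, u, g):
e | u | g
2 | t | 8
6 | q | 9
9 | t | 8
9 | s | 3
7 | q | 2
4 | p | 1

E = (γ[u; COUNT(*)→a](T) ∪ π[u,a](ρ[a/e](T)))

Per-node cardinality:
  T → 6
  γ[u; COUNT(*)→a](T) → 4
  T → 6
  ρ[a/e](T) → 6
  π[u,a](ρ[a/e](T)) → 6
  (γ[u; COUNT(*)→a](T) ∪ π[u,a](ρ[a/e](T))) → 10

|E| = 10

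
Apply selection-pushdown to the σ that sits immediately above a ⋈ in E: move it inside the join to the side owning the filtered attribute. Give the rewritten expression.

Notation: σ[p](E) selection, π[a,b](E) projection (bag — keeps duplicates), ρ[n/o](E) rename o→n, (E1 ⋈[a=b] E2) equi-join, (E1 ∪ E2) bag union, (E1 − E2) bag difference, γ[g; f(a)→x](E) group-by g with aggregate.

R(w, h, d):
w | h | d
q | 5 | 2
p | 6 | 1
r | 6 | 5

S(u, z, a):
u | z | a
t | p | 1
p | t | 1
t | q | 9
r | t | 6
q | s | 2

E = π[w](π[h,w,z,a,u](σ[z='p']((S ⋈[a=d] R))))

σ filters on z, owned by the left side.
E' = π[w](π[h,w,z,a,u]((σ[z='p'](S) ⋈[a=d] R)))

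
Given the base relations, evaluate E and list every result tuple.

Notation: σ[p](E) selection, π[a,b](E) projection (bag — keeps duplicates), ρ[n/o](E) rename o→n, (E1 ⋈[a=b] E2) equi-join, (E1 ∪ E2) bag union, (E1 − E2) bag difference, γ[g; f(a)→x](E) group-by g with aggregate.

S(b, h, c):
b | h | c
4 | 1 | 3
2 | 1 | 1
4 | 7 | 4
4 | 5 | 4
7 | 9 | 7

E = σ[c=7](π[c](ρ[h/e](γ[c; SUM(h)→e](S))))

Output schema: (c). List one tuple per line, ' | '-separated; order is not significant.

Per-node cardinality:
  S → 5
  γ[c; SUM(h)→e](S) → 4
  ρ[h/e](γ[c; SUM(h)→e](S)) → 4
  π[c](ρ[h/e](γ[c; SUM(h)→e](S))) → 4
  σ[c=7](π[c](ρ[h/e](γ[c; SUM(h)→e](S)))) → 1

== RESULT ==
c
7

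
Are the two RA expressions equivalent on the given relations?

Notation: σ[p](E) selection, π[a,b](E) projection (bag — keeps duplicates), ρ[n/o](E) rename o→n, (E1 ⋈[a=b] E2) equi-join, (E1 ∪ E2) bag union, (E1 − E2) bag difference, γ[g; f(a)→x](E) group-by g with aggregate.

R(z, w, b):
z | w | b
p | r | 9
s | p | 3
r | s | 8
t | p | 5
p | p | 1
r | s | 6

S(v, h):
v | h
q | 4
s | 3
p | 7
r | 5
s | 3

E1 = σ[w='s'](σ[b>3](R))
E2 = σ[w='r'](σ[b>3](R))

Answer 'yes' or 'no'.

E1 subexpression sizes:
  R → 6
  σ[b>3](R) → 4
  σ[w='s'](σ[b>3](R)) → 2
E2 subexpression sizes:
  R → 6
  σ[b>3](R) → 4
  σ[w='r'](σ[b>3](R)) → 1

E1 result:
z | w | b
r | s | 6
r | s | 8
E2 result:
z | w | b
p | r | 9
Witness: ('r', 's', 6) appears 1× in E1 but 0× in E2.

no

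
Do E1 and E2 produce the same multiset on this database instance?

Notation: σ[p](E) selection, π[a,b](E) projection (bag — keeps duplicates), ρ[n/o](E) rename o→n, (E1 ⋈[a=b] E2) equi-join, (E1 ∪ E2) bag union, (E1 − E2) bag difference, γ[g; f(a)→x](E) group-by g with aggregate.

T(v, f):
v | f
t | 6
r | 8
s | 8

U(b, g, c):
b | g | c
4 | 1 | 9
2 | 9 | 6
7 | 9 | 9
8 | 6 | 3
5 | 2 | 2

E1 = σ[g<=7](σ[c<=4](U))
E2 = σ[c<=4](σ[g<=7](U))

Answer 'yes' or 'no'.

E1 per-node cardinality:
  U → 5
  σ[c<=4](U) → 2
  σ[g<=7](σ[c<=4](U)) → 2
E2 per-node cardinality:
  U → 5
  σ[g<=7](U) → 3
  σ[c<=4](σ[g<=7](U)) → 2

E1 and E2 produce the same multiset:
b | g | c
5 | 2 | 2
8 | 6 | 3

yes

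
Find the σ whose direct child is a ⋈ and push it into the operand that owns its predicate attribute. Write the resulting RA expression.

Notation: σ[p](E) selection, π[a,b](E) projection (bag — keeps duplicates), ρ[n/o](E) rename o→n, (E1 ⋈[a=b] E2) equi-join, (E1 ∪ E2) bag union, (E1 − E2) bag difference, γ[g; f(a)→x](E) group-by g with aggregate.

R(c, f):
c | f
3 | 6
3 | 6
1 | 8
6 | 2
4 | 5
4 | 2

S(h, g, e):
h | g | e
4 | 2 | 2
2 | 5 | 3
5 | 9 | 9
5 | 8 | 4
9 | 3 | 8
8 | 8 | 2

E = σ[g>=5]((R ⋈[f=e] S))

σ filters on g, owned by the right side.
E' = (R ⋈[f=e] σ[g>=5](S))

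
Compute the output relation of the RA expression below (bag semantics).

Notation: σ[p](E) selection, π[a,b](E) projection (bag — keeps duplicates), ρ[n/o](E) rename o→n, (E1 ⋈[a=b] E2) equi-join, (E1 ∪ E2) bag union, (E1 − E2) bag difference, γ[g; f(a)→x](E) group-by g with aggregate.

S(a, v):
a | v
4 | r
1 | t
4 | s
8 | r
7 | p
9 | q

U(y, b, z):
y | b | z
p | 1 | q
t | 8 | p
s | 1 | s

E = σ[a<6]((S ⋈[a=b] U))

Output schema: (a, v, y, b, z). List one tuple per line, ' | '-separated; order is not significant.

Stepwise |·|:
  S → 6
  U → 3
  (S ⋈[a=b] U) → 3
  σ[a<6]((S ⋈[a=b] U)) → 2

== RESULT ==
a | v | y | b | z
1 | t | p | 1 | q
1 | t | s | 1 | s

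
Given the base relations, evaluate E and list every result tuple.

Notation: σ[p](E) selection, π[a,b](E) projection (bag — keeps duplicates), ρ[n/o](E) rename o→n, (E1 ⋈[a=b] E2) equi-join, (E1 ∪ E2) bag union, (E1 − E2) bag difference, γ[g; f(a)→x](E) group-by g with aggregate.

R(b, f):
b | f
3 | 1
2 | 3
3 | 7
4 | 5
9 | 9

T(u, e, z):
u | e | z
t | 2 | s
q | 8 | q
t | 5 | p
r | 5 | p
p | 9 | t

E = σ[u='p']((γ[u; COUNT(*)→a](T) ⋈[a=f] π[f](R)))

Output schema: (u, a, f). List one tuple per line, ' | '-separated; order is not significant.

Subexpression sizes:
  T → 5
  γ[u; COUNT(*)→a](T) → 4
  R → 5
  π[f](R) → 5
  (γ[u; COUNT(*)→a](T) ⋈[a=f] π[f](R)) → 3
  σ[u='p']((γ[u; COUNT(*)→a](T) ⋈[a=f] π[f](R))) → 1

== RESULT ==
u | a | f
p | 1 | 1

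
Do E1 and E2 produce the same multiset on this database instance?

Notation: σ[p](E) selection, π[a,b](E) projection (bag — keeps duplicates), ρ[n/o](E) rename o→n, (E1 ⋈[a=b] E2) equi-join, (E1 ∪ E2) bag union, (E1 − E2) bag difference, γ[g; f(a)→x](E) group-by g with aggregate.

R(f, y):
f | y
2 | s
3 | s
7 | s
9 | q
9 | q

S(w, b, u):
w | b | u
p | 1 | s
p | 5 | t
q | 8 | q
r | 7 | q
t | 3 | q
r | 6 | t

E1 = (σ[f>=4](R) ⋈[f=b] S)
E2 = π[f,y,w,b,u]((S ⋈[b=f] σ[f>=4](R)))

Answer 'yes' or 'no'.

E1 subexpression sizes:
  R → 5
  σ[f>=4](R) → 3
  S → 6
  (σ[f>=4](R) ⋈[f=b] S) → 1
E2 subexpression sizes:
  S → 6
  R → 5
  σ[f>=4](R) → 3
  (S ⋈[b=f] σ[f>=4](R)) → 1
  π[f,y,w,b,u]((S ⋈[b=f] σ[f>=4](R))) → 1

E1 and E2 produce the same multiset:
f | y | w | b | u
7 | s | r | 7 | q

yes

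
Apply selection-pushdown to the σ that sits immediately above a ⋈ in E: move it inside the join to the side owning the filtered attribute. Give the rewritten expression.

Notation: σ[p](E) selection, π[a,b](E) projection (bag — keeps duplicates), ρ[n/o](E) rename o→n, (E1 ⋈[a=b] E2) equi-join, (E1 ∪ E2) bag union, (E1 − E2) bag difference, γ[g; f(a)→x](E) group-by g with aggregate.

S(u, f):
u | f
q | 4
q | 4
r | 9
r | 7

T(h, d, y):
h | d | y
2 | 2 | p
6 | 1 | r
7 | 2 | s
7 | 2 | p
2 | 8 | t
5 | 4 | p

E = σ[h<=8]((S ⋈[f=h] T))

σ filters on h, owned by the right side.
E' = (S ⋈[f=h] σ[h<=8](T))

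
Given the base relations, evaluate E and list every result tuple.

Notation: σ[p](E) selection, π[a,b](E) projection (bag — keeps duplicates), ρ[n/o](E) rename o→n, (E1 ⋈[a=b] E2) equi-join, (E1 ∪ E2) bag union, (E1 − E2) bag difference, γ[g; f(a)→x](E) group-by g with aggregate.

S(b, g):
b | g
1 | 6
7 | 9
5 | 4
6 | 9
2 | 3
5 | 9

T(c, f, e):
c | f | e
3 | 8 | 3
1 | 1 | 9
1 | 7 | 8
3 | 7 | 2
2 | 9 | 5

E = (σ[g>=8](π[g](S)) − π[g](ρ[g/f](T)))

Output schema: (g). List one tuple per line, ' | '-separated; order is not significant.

Stepwise |·|:
  S → 6
  π[g](S) → 6
  σ[g>=8](π[g](S)) → 3
  T → 5
  ρ[g/f](T) → 5
  π[g](ρ[g/f](T)) → 5
  (σ[g>=8](π[g](S)) − π[g](ρ[g/f](T))) → 2

== RESULT ==
g
9
9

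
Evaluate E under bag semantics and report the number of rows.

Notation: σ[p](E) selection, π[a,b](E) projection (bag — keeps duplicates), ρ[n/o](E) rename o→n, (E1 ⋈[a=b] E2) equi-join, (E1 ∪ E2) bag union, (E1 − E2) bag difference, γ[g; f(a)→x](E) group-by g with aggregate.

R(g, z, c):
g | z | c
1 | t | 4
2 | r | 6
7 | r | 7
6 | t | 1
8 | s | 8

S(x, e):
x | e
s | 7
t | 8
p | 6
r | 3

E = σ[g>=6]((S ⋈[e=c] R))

Per-node cardinality:
  S → 4
  R → 5
  (S ⋈[e=c] R) → 3
  σ[g>=6]((S ⋈[e=c] R)) → 2

|E| = 2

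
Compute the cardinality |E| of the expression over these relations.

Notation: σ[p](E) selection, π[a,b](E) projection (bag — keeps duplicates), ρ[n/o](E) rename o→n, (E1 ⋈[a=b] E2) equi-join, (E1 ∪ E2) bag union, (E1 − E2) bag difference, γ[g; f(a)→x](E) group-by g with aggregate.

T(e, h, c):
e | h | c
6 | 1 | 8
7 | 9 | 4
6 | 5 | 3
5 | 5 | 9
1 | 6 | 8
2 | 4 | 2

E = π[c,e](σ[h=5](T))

Stepwise |·|:
  T → 6
  σ[h=5](T) → 2
  π[c,e](σ[h=5](T)) → 2

|E| = 2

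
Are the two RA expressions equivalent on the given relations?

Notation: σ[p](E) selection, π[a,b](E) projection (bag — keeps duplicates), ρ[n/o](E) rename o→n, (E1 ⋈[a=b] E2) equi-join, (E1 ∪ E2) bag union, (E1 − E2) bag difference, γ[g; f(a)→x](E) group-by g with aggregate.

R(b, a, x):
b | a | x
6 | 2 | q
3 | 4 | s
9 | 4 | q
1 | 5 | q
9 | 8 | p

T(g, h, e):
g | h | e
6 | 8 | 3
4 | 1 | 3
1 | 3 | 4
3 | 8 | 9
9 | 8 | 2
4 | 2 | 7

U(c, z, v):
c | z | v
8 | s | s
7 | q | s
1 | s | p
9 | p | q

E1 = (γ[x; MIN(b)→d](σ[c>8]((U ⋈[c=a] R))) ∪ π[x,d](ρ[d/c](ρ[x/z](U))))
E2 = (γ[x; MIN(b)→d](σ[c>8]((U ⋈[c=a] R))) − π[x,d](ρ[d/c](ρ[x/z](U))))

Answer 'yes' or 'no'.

E1 stepwise |·|:
  U → 4
  R → 5
  (U ⋈[c=a] R) → 1
  σ[c>8]((U ⋈[c=a] R)) → 0
  γ[x; MIN(b)→d](σ[c>8]((U ⋈[c=a] R))) → 0
  U → 4
  ρ[x/z](U) → 4
  ρ[d/c](ρ[x/z](U)) → 4
  π[x,d](ρ[d/c](ρ[x/z](U))) → 4
  (γ[x; MIN(b)→d](σ[c>8]((U ⋈[c=a] R))) ∪ π[x,d](ρ[d/c](ρ[x/z](U)))) → 4
E2 stepwise |·|:
  U → 4
  R → 5
  (U ⋈[c=a] R) → 1
  σ[c>8]((U ⋈[c=a] R)) → 0
  γ[x; MIN(b)→d](σ[c>8]((U ⋈[c=a] R))) → 0
  U → 4
  ρ[x/z](U) → 4
  ρ[d/c](ρ[x/z](U)) → 4
  π[x,d](ρ[d/c](ρ[x/z](U))) → 4
  (γ[x; MIN(b)→d](σ[c>8]((U ⋈[c=a] R))) − π[x,d](ρ[d/c](ρ[x/z](U)))) → 0

E1 result:
x | d
p | 9
q | 7
s | 1
s | 8
E2 result:
x | d
(0 rows)
Witness: ('p', 9) appears 1× in E1 but 0× in E2.

no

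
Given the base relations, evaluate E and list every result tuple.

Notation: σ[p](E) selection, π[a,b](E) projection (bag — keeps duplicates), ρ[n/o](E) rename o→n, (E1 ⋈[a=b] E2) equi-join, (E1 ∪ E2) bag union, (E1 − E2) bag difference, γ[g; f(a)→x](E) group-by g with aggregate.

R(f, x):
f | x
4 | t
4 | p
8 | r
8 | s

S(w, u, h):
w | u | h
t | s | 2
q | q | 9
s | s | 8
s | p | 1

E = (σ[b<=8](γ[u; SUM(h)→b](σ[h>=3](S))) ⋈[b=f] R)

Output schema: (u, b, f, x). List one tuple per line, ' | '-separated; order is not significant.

Stepwise |·|:
  S → 4
  σ[h>=3](S) → 2
  γ[u; SUM(h)→b](σ[h>=3](S)) → 2
  σ[b<=8](γ[u; SUM(h)→b](σ[h>=3](S))) → 1
  R → 4
  (σ[b<=8](γ[u; SUM(h)→b](σ[h>=3](S))) ⋈[b=f] R) → 2

== RESULT ==
u | b | f | x
s | 8 | 8 | r
s | 8 | 8 | s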